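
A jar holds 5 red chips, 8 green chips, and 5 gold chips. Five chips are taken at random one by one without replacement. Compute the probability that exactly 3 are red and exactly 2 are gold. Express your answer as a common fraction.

25/2142

Unordered draws without replacement: count favorable combinations over C(18,5).
Favorable = C(5,3) · C(8,0) · C(5,2) = 100; total = C(18,5) = 8568.
P = 100/8568 = 25/2142 ≈ 0.0117.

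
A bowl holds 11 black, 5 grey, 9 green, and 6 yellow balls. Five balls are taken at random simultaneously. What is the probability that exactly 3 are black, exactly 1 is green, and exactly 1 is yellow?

330/6293

Unordered draws without replacement: count favorable combinations over C(31,5).
Favorable = C(11,3) · C(5,0) · C(9,1) · C(6,1) = 8910; total = C(31,5) = 169911.
P = 8910/169911 = 330/6293 ≈ 0.0524.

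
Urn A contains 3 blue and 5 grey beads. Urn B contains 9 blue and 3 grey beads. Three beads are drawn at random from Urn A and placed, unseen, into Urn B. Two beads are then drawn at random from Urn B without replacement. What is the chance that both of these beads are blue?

Condition on how many of the transferred beads are blue (from Urn A: 3 blue of 8; then Urn B has 15 total).
  0 blue: C(3,0)C(5,3)/C(8,3) = 5/28; then P = C(9,2)/C(15,2) = 12/35
  1 blue: C(3,1)C(5,2)/C(8,3) = 15/28; then P = C(10,2)/C(15,2) = 3/7
  2 blue: C(3,2)C(5,1)/C(8,3) = 15/56; then P = C(11,2)/C(15,2) = 11/21
  3 blue: C(3,3)C(5,0)/C(8,3) = 1/56; then P = C(12,2)/C(15,2) = 22/35
P(both blue) = 867/1960 ≈ 0.4423.

867/1960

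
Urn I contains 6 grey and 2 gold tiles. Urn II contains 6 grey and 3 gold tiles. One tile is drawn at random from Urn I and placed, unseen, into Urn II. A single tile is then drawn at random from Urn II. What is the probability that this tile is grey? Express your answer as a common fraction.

Condition on how many of the transferred tiles are grey (from Urn I: 6 grey of 8; then Urn II has 10 total).
  0 grey: C(6,0)C(2,1)/C(8,1) = 1/4; then P = 6/10
  1 grey: C(6,1)C(2,0)/C(8,1) = 3/4; then P = 7/10
P(grey from Urn II) = 27/40 ≈ 0.6750.

27/40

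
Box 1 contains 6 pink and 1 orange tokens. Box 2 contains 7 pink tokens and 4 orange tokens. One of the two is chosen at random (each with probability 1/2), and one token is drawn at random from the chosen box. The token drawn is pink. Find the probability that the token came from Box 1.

66/115

P(pink | Box 1) = 6/7; P(pink | Box 2) = 7/11.
P(pink) = 1/2·6/7 + 1/2·7/11 = 115/154.
By Bayes' rule, P(Box 1 | pink) = 3/7 / 115/154 = 66/115 ≈ 0.5739.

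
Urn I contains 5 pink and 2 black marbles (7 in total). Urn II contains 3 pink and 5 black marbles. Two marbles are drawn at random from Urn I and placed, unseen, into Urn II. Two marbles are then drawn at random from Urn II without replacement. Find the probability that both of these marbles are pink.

Condition on how many of the transferred marbles are pink (from Urn I: 5 pink of 7; then Urn II has 10 total).
  0 pink: C(5,0)C(2,2)/C(7,2) = 1/21; then P = C(3,2)/C(10,2) = 1/15
  1 pink: C(5,1)C(2,1)/C(7,2) = 10/21; then P = C(4,2)/C(10,2) = 2/15
  2 pink: C(5,2)C(2,0)/C(7,2) = 10/21; then P = C(5,2)/C(10,2) = 2/9
P(both pink) = 163/945 ≈ 0.1725.

163/945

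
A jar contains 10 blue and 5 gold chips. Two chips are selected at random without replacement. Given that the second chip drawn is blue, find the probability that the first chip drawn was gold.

P(first=gold and the second chip drawn is blue) = (5/15)·(10/14) = 5/21.
P(the second chip drawn is blue) = Σ over first color = 3/7 + 5/21 = 2/3.
By Bayes, P(first=gold | the second chip drawn is blue) = 5/21 / 2/3 = 5/14 ≈ 0.3571.

5/14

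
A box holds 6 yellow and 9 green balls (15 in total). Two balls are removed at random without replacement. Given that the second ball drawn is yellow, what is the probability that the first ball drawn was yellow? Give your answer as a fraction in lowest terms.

P(first=yellow and the second ball drawn is yellow) = (6/15)·(5/14) = 1/7.
P(the second ball drawn is yellow) = Σ over first color = 1/7 + 9/35 = 2/5.
By Bayes, P(first=yellow | the second ball drawn is yellow) = 1/7 / 2/5 = 5/14 ≈ 0.3571.

5/14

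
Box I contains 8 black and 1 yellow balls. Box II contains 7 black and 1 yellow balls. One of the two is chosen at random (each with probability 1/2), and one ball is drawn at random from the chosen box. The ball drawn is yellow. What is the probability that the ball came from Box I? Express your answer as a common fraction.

P(yellow | Box I) = 1/9; P(yellow | Box II) = 1/8.
P(yellow) = 1/2·1/9 + 1/2·1/8 = 17/144.
By Bayes' rule, P(Box I | yellow) = 1/18 / 17/144 = 8/17 ≈ 0.4706.

8/17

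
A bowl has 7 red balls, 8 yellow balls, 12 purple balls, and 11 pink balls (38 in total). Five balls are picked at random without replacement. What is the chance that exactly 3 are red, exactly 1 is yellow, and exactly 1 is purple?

Unordered draws without replacement: count favorable combinations over C(38,5).
Favorable = C(7,3) · C(8,1) · C(12,1) · C(11,0) = 3360; total = C(38,5) = 501942.
P = 3360/501942 = 80/11951 ≈ 0.0067.

80/11951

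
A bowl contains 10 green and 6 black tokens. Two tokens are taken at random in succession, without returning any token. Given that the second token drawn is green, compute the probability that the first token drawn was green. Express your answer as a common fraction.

3/5

P(first=green and the second token drawn is green) = (10/16)·(9/15) = 3/8.
P(the second token drawn is green) = Σ over first color = 3/8 + 1/4 = 5/8.
By Bayes, P(first=green | the second token drawn is green) = 3/8 / 5/8 = 3/5 ≈ 0.6000.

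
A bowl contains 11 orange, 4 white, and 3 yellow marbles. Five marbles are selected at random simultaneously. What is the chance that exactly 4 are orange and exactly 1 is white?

55/357

Unordered draws without replacement: count favorable combinations over C(18,5).
Favorable = C(11,4) · C(4,1) · C(3,0) = 1320; total = C(18,5) = 8568.
P = 1320/8568 = 55/357 ≈ 0.1541.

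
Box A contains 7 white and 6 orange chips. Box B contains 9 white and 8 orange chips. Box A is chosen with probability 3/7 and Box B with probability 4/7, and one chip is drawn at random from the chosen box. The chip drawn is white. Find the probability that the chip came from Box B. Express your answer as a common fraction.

156/275

P(white | Box A) = 7/13; P(white | Box B) = 9/17.
P(white) = 3/7·7/13 + 4/7·9/17 = 825/1547.
By Bayes' rule, P(Box B | white) = 36/119 / 825/1547 = 156/275 ≈ 0.5673.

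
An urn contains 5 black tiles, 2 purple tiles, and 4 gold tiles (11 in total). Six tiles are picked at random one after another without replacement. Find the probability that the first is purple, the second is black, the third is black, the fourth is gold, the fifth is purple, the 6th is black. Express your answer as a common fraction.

Multiply the conditional probability of each draw in order, without replacement, so each draw removes one from its color and from the total.
P = (2/11) · (5/10) · (4/9) · (4/8) · (1/7) · (3/6) = 1/693 ≈ 0.0014.

1/693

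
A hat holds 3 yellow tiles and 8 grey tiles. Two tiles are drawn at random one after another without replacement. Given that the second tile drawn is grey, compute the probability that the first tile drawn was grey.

7/10

P(first=grey and the second tile drawn is grey) = (8/11)·(7/10) = 28/55.
P(the second tile drawn is grey) = Σ over first color = 12/55 + 28/55 = 8/11.
By Bayes, P(first=grey | the second tile drawn is grey) = 28/55 / 8/11 = 7/10 ≈ 0.7000.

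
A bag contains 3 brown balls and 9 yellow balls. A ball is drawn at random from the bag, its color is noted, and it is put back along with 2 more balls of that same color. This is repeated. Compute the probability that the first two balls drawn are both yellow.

After a yellow draw the bag holds 11 yellow out of 14.
P = (9/12)·(11/14) = 33/56 ≈ 0.5893.

33/56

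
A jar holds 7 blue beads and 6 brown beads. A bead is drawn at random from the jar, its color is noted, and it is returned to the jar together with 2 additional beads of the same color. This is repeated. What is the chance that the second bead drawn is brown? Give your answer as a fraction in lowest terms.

6/13

Condition on the first draw. If first is brown (prob 6/13), second-brown has prob (8)/(15); if not (prob 7/13), it has prob 6/(15).
P = (6/13)·(8/15) + (7/13)·(6/15) = 6/13 ≈ 0.4615.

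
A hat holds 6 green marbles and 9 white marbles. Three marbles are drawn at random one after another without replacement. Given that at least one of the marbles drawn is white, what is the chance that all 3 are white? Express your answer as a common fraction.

P(all 3 white) = C(9,3)/C(15,3) = 12/65; P(at least one white) = 1 − C(6,3)/C(15,3) = 87/91.
Since 'all 3 white' ⊆ 'at least one white', P(all 3 | at least one) = 12/65 / 87/91 = 28/145 ≈ 0.1931.

28/145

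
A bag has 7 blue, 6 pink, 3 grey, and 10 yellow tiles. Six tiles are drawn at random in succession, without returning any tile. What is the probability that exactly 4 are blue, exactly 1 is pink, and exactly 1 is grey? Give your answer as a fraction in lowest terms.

9/3289

Unordered draws without replacement: count favorable combinations over C(26,6).
Favorable = C(7,4) · C(6,1) · C(3,1) · C(10,0) = 630; total = C(26,6) = 230230.
P = 630/230230 = 9/3289 ≈ 0.0027.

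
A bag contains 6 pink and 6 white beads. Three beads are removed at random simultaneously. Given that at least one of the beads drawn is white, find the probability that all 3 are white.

P(all 3 white) = C(6,3)/C(12,3) = 1/11; P(at least one white) = 1 − C(6,3)/C(12,3) = 10/11.
Since 'all 3 white' ⊆ 'at least one white', P(all 3 | at least one) = 1/11 / 10/11 = 1/10 ≈ 0.1000.

1/10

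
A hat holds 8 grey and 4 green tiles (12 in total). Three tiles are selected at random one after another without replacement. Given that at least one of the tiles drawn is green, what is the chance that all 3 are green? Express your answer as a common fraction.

P(all 3 green) = C(4,3)/C(12,3) = 1/55; P(at least one green) = 1 − C(8,3)/C(12,3) = 41/55.
Since 'all 3 green' ⊆ 'at least one green', P(all 3 | at least one) = 1/55 / 41/55 = 1/41 ≈ 0.0244.

1/41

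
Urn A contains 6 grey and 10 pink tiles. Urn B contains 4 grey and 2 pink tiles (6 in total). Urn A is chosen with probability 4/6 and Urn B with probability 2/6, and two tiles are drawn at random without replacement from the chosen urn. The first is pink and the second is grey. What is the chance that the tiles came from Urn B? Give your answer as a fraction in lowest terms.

P(E | Urn A) = 1/4; P(E | Urn B) = 4/15.
P(E) = 2/3·1/4 + 1/3·4/15 = 23/90.
By Bayes' rule, P(Urn B | E) = 4/45 / 23/90 = 8/23 ≈ 0.3478.

8/23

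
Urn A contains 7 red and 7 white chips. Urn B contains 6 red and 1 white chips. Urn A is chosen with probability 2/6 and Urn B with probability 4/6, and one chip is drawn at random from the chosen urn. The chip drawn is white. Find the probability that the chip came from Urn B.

4/11

P(white | Urn A) = 1/2; P(white | Urn B) = 1/7.
P(white) = 1/3·1/2 + 2/3·1/7 = 11/42.
By Bayes' rule, P(Urn B | white) = 2/21 / 11/42 = 4/11 ≈ 0.3636.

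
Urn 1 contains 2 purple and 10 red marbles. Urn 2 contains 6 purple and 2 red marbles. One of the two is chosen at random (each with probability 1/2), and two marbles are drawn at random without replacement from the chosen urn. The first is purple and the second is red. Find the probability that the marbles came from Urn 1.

P(E | Urn 1) = 5/33; P(E | Urn 2) = 3/14.
P(E) = 1/2·5/33 + 1/2·3/14 = 169/924.
By Bayes' rule, P(Urn 1 | E) = 5/66 / 169/924 = 70/169 ≈ 0.4142.

70/169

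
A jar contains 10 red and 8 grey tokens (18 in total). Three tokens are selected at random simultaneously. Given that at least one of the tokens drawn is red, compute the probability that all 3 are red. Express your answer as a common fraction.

3/19

P(all 3 red) = C(10,3)/C(18,3) = 5/34; P(at least one red) = 1 − C(8,3)/C(18,3) = 95/102.
Since 'all 3 red' ⊆ 'at least one red', P(all 3 | at least one) = 5/34 / 95/102 = 3/19 ≈ 0.1579.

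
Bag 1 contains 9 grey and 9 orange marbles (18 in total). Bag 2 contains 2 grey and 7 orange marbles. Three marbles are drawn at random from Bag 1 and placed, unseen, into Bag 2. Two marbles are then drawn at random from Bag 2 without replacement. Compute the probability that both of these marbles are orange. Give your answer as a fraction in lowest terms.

Condition on how many of the transferred marbles are orange (from Bag 1: 9 orange of 18; then Bag 2 has 12 total).
  0 orange: C(9,0)C(9,3)/C(18,3) = 7/68; then P = C(7,2)/C(12,2) = 7/22
  1 orange: C(9,1)C(9,2)/C(18,3) = 27/68; then P = C(8,2)/C(12,2) = 14/33
  2 orange: C(9,2)C(9,1)/C(18,3) = 27/68; then P = C(9,2)/C(12,2) = 6/11
  3 orange: C(9,3)C(9,0)/C(18,3) = 7/68; then P = C(10,2)/C(12,2) = 15/22
P(both orange) = 365/748 ≈ 0.4880.

365/748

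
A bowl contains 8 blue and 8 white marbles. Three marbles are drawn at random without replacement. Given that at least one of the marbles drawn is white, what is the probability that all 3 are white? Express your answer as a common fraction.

1/9

P(all 3 white) = C(8,3)/C(16,3) = 1/10; P(at least one white) = 1 − C(8,3)/C(16,3) = 9/10.
Since 'all 3 white' ⊆ 'at least one white', P(all 3 | at least one) = 1/10 / 9/10 = 1/9 ≈ 0.1111.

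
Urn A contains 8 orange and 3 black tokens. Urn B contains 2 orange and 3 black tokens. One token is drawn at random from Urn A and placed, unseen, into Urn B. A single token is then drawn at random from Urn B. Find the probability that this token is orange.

Condition on how many of the transferred tokens are orange (from Urn A: 8 orange of 11; then Urn B has 6 total).
  0 orange: C(8,0)C(3,1)/C(11,1) = 3/11; then P = 2/6
  1 orange: C(8,1)C(3,0)/C(11,1) = 8/11; then P = 3/6
P(orange from Urn B) = 5/11 ≈ 0.4545.

5/11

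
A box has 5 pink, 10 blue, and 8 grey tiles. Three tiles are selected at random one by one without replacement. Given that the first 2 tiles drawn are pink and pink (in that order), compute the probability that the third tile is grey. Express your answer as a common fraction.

8/21

After removing 2 pink, the box has 8 grey out of 21 remaining.
P(third is grey | given) = 8/21 ≈ 0.3810.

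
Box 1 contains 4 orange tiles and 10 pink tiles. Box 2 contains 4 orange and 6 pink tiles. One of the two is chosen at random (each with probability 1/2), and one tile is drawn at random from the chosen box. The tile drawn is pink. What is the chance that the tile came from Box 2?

P(pink | Box 1) = 5/7; P(pink | Box 2) = 3/5.
P(pink) = 1/2·5/7 + 1/2·3/5 = 23/35.
By Bayes' rule, P(Box 2 | pink) = 3/10 / 23/35 = 21/46 ≈ 0.4565.

21/46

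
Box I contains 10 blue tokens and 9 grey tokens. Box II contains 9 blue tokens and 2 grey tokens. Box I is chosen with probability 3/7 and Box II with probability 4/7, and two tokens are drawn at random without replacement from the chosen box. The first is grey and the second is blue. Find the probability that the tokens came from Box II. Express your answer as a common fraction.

P(E | Box I) = 5/19; P(E | Box II) = 9/55.
P(E) = 3/7·5/19 + 4/7·9/55 = 1509/7315.
By Bayes' rule, P(Box II | E) = 36/385 / 1509/7315 = 228/503 ≈ 0.4533.

228/503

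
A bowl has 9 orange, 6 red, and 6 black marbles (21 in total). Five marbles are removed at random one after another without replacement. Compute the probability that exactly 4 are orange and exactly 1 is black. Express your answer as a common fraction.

12/323

Unordered draws without replacement: count favorable combinations over C(21,5).
Favorable = C(9,4) · C(6,0) · C(6,1) = 756; total = C(21,5) = 20349.
P = 756/20349 = 12/323 ≈ 0.0372.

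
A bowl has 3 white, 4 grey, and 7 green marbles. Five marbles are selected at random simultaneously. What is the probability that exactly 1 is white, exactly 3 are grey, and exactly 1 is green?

6/143

Unordered draws without replacement: count favorable combinations over C(14,5).
Favorable = C(3,1) · C(4,3) · C(7,1) = 84; total = C(14,5) = 2002.
P = 84/2002 = 6/143 ≈ 0.0420.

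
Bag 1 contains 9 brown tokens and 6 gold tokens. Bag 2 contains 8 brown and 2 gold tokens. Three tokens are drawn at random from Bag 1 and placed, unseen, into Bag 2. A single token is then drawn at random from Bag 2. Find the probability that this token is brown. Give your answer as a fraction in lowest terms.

Condition on how many of the transferred tokens are brown (from Bag 1: 9 brown of 15; then Bag 2 has 13 total).
  0 brown: C(9,0)C(6,3)/C(15,3) = 4/91; then P = 8/13
  1 brown: C(9,1)C(6,2)/C(15,3) = 27/91; then P = 9/13
  2 brown: C(9,2)C(6,1)/C(15,3) = 216/455; then P = 10/13
  3 brown: C(9,3)C(6,0)/C(15,3) = 12/65; then P = 11/13
P(brown from Bag 2) = 49/65 ≈ 0.7538.

49/65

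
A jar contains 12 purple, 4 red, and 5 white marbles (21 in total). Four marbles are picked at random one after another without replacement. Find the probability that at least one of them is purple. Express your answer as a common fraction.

93/95

Use the complement: P(at least one purple) = 1 − P(no purple).
P(none) = C(9,4)/C(21,4) = 126/5985.
So P = 1 − 126/5985 = 93/95 ≈ 0.9789.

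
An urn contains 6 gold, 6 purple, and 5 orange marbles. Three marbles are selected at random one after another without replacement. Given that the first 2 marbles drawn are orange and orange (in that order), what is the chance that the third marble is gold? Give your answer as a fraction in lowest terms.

After removing 2 orange, the urn has 6 gold out of 15 remaining.
P(third is gold | given) = 6/15 = 2/5 ≈ 0.4000.

2/5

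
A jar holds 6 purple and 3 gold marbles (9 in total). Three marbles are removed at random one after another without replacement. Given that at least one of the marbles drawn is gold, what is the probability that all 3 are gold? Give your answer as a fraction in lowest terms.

1/64

P(all 3 gold) = C(3,3)/C(9,3) = 1/84; P(at least one gold) = 1 − C(6,3)/C(9,3) = 16/21.
Since 'all 3 gold' ⊆ 'at least one gold', P(all 3 | at least one) = 1/84 / 16/21 = 1/64 ≈ 0.0156.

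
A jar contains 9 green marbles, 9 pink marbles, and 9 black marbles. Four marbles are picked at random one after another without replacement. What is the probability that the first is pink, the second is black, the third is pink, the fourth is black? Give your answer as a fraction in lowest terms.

4/325

Multiply the conditional probability of each draw in order, without replacement, so each draw removes one from its color and from the total.
P = (9/27) · (9/26) · (8/25) · (8/24) = 4/325 ≈ 0.0123.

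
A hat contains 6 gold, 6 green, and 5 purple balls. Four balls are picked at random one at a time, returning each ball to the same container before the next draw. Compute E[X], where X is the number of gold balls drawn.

24/17

By linearity of expectation, E[X] = Σ P(draw i is gold); each independent draw has P(gold) = 6/17.
E[X] = 4 · 6/17 = 24/17 ≈ 1.4118.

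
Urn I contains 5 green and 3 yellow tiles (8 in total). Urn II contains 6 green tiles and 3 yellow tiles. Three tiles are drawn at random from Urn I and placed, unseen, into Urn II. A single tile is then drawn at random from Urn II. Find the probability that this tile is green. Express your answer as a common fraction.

21/32

Condition on how many of the transferred tiles are green (from Urn I: 5 green of 8; then Urn II has 12 total).
  0 green: C(5,0)C(3,3)/C(8,3) = 1/56; then P = 6/12
  1 green: C(5,1)C(3,2)/C(8,3) = 15/56; then P = 7/12
  2 green: C(5,2)C(3,1)/C(8,3) = 15/28; then P = 8/12
  3 green: C(5,3)C(3,0)/C(8,3) = 5/28; then P = 9/12
P(green from Urn II) = 21/32 ≈ 0.6562.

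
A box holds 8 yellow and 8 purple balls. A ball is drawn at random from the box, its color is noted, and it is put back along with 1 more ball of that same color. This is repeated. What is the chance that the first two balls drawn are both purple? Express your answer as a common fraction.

9/34

After a purple draw the box holds 9 purple out of 17.
P = (8/16)·(9/17) = 9/34 ≈ 0.2647.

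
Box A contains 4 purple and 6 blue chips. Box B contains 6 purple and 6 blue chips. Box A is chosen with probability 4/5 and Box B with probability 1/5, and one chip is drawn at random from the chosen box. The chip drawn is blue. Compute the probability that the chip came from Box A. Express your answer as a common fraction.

P(blue | Box A) = 3/5; P(blue | Box B) = 1/2.
P(blue) = 4/5·3/5 + 1/5·1/2 = 29/50.
By Bayes' rule, P(Box A | blue) = 12/25 / 29/50 = 24/29 ≈ 0.8276.

24/29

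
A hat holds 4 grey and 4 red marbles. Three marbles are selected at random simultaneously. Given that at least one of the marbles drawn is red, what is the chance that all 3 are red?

P(all 3 red) = C(4,3)/C(8,3) = 1/14; P(at least one red) = 1 − C(4,3)/C(8,3) = 13/14.
Since 'all 3 red' ⊆ 'at least one red', P(all 3 | at least one) = 1/14 / 13/14 = 1/13 ≈ 0.0769.

1/13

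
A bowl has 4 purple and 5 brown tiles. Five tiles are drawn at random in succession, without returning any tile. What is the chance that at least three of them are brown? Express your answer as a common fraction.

9/14

Sum the hypergeometric tail for j = 3,…,5 brown tiles.
Favorable = C(5,3)·C(4,2) + C(5,4)·C(4,1) + C(5,5)·C(4,0) = 81; total = C(9,5) = 126.
P = 81/126 = 9/14 ≈ 0.6429.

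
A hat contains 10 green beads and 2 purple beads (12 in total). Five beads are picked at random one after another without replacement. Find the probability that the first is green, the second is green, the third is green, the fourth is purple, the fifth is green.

Multiply the conditional probability of each draw in order, without replacement, so each draw removes one from its color and from the total.
P = (10/12) · (9/11) · (8/10) · (2/9) · (7/8) = 7/66 ≈ 0.1061.

7/66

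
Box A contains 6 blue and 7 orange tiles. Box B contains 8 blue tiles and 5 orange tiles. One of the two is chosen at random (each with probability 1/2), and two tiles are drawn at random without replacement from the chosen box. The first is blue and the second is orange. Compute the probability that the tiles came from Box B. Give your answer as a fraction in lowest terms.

P(E | Box A) = 7/26; P(E | Box B) = 10/39.
P(E) = 1/2·7/26 + 1/2·10/39 = 41/156.
By Bayes' rule, P(Box B | E) = 5/39 / 41/156 = 20/41 ≈ 0.4878.

20/41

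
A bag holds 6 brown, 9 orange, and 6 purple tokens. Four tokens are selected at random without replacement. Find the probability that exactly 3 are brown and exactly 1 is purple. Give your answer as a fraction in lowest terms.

8/399

Unordered draws without replacement: count favorable combinations over C(21,4).
Favorable = C(6,3) · C(9,0) · C(6,1) = 120; total = C(21,4) = 5985.
P = 120/5985 = 8/399 ≈ 0.0201.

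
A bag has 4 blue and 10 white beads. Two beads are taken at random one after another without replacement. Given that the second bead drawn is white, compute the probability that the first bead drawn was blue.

4/13

P(first=blue and the second bead drawn is white) = (4/14)·(10/13) = 20/91.
P(the second bead drawn is white) = Σ over first color = 20/91 + 45/91 = 5/7.
By Bayes, P(first=blue | the second bead drawn is white) = 20/91 / 5/7 = 4/13 ≈ 0.3077.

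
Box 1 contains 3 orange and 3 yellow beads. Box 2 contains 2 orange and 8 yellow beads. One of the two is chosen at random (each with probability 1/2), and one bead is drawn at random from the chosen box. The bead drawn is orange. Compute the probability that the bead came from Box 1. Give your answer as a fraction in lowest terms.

5/7

P(orange | Box 1) = 1/2; P(orange | Box 2) = 1/5.
P(orange) = 1/2·1/2 + 1/2·1/5 = 7/20.
By Bayes' rule, P(Box 1 | orange) = 1/4 / 7/20 = 5/7 ≈ 0.7143.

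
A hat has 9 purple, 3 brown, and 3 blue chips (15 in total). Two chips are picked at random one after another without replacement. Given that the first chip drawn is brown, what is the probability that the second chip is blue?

After removing 1 brown, the hat has 3 blue out of 14 remaining.
P(second is blue | given) = 3/14 ≈ 0.2143.

3/14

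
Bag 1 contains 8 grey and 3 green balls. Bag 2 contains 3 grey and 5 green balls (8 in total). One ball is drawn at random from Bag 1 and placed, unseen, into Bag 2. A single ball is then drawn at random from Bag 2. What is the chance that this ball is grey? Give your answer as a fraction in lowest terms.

41/99

Condition on how many of the transferred balls are grey (from Bag 1: 8 grey of 11; then Bag 2 has 9 total).
  0 grey: C(8,0)C(3,1)/C(11,1) = 3/11; then P = 3/9
  1 grey: C(8,1)C(3,0)/C(11,1) = 8/11; then P = 4/9
P(grey from Bag 2) = 41/99 ≈ 0.4141.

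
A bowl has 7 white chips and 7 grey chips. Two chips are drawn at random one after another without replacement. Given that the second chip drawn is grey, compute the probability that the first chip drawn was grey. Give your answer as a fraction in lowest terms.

6/13

P(first=grey and the second chip drawn is grey) = (7/14)·(6/13) = 3/13.
P(the second chip drawn is grey) = Σ over first color = 7/26 + 3/13 = 1/2.
By Bayes, P(first=grey | the second chip drawn is grey) = 3/13 / 1/2 = 6/13 ≈ 0.4615.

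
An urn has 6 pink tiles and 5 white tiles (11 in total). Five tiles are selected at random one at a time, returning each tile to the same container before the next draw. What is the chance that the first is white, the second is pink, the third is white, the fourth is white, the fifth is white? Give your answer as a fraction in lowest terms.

3750/161051

Multiply the conditional probability of each draw in order, with replacement (the composition resets each draw).
P = (5/11) · (6/11) · (5/11) · (5/11) · (5/11) = 3750/161051 ≈ 0.0233.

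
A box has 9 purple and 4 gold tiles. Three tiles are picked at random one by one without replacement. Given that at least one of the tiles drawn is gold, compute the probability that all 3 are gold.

P(all 3 gold) = C(4,3)/C(13,3) = 2/143; P(at least one gold) = 1 − C(9,3)/C(13,3) = 101/143.
Since 'all 3 gold' ⊆ 'at least one gold', P(all 3 | at least one) = 2/143 / 101/143 = 2/101 ≈ 0.0198.

2/101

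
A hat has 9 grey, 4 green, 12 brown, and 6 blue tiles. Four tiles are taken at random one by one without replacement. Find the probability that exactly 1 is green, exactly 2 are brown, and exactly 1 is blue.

1584/31465

Unordered draws without replacement: count favorable combinations over C(31,4).
Favorable = C(9,0) · C(4,1) · C(12,2) · C(6,1) = 1584; total = C(31,4) = 31465.
P = 1584/31465 = 1584/31465 ≈ 0.0503.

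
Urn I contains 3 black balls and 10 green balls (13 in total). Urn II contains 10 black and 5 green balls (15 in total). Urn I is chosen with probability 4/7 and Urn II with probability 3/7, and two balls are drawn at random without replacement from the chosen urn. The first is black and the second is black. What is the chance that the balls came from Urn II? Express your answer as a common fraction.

P(E | Urn I) = 1/26; P(E | Urn II) = 3/7.
P(E) = 4/7·1/26 + 3/7·3/7 = 131/637.
By Bayes' rule, P(Urn II | E) = 9/49 / 131/637 = 117/131 ≈ 0.8931.

117/131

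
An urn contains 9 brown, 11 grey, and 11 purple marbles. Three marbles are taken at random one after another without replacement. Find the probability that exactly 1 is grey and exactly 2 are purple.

Unordered draws without replacement: count favorable combinations over C(31,3).
Favorable = C(9,0) · C(11,1) · C(11,2) = 605; total = C(31,3) = 4495.
P = 605/4495 = 121/899 ≈ 0.1346.

121/899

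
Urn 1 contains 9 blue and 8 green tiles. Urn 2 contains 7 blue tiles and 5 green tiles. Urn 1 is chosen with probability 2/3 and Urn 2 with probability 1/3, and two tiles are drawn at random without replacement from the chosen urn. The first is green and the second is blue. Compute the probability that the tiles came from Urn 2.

595/1783

P(E | Urn 1) = 9/34; P(E | Urn 2) = 35/132.
P(E) = 2/3·9/34 + 1/3·35/132 = 1783/6732.
By Bayes' rule, P(Urn 2 | E) = 35/396 / 1783/6732 = 595/1783 ≈ 0.3337.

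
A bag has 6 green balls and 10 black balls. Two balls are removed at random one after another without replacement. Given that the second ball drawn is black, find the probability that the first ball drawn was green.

2/5

P(first=green and the second ball drawn is black) = (6/16)·(10/15) = 1/4.
P(the second ball drawn is black) = Σ over first color = 1/4 + 3/8 = 5/8.
By Bayes, P(first=green | the second ball drawn is black) = 1/4 / 5/8 = 2/5 ≈ 0.4000.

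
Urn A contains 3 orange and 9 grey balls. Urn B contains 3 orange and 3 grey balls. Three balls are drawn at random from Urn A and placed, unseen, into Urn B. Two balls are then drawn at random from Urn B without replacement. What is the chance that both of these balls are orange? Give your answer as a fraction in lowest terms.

79/528

Condition on how many of the transferred balls are orange (from Urn A: 3 orange of 12; then Urn B has 9 total).
  0 orange: C(3,0)C(9,3)/C(12,3) = 21/55; then P = C(3,2)/C(9,2) = 1/12
  1 orange: C(3,1)C(9,2)/C(12,3) = 27/55; then P = C(4,2)/C(9,2) = 1/6
  2 orange: C(3,2)C(9,1)/C(12,3) = 27/220; then P = C(5,2)/C(9,2) = 5/18
  3 orange: C(3,3)C(9,0)/C(12,3) = 1/220; then P = C(6,2)/C(9,2) = 5/12
P(both orange) = 79/528 ≈ 0.1496.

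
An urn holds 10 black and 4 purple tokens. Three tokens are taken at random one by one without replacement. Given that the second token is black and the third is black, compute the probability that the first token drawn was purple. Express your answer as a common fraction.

1/3

P(first=purple and the second token is black and the third is black) = (4/14)·(10/13)·(9/12) = 15/91.
P(E) = Σ over first color = 30/91 + 15/91 = 45/91.
By Bayes, P(first=purple | E) = 15/91 / 45/91 = 1/3 ≈ 0.3333.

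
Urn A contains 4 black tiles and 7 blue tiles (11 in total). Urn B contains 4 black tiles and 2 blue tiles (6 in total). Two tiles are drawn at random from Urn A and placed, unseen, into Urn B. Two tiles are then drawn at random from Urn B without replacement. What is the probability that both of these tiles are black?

Condition on how many of the transferred tiles are black (from Urn A: 4 black of 11; then Urn B has 8 total).
  0 black: C(4,0)C(7,2)/C(11,2) = 21/55; then P = C(4,2)/C(8,2) = 3/14
  1 black: C(4,1)C(7,1)/C(11,2) = 28/55; then P = C(5,2)/C(8,2) = 5/14
  2 black: C(4,2)C(7,0)/C(11,2) = 6/55; then P = C(6,2)/C(8,2) = 15/28
P(both black) = 124/385 ≈ 0.3221.

124/385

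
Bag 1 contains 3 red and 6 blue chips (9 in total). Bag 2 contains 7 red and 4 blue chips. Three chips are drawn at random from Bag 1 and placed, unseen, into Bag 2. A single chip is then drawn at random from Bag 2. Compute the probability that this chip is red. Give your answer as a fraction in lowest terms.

4/7

Condition on how many of the transferred chips are red (from Bag 1: 3 red of 9; then Bag 2 has 14 total).
  0 red: C(3,0)C(6,3)/C(9,3) = 5/21; then P = 7/14
  1 red: C(3,1)C(6,2)/C(9,3) = 15/28; then P = 8/14
  2 red: C(3,2)C(6,1)/C(9,3) = 3/14; then P = 9/14
  3 red: C(3,3)C(6,0)/C(9,3) = 1/84; then P = 10/14
P(red from Bag 2) = 4/7 ≈ 0.5714.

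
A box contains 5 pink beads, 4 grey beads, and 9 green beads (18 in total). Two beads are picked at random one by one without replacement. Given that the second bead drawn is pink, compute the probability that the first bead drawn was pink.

4/17

P(first=pink and the second bead drawn is pink) = (5/18)·(4/17) = 10/153.
P(the second bead drawn is pink) = Σ over first color = 10/153 + 10/153 + 5/34 = 5/18.
By Bayes, P(first=pink | the second bead drawn is pink) = 10/153 / 5/18 = 4/17 ≈ 0.2353.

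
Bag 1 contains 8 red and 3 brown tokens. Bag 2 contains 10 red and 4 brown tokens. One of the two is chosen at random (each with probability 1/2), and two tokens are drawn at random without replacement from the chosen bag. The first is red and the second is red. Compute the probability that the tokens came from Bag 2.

2475/5023

P(E | Bag 1) = 28/55; P(E | Bag 2) = 45/91.
P(E) = 1/2·28/55 + 1/2·45/91 = 5023/10010.
By Bayes' rule, P(Bag 2 | E) = 45/182 / 5023/10010 = 2475/5023 ≈ 0.4927.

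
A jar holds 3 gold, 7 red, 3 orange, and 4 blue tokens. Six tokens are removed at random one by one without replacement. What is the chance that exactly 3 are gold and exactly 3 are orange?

1/12376

Unordered draws without replacement: count favorable combinations over C(17,6).
Favorable = C(3,3) · C(7,0) · C(3,3) · C(4,0) = 1; total = C(17,6) = 12376.
P = 1/12376 = 1/12376 ≈ 0.0001.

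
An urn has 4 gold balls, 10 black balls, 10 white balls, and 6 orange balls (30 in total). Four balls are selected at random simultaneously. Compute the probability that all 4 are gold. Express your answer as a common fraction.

1/27405

Unordered draws without replacement: count favorable combinations over C(30,4).
Favorable = C(4,4) · C(10,0) · C(10,0) · C(6,0) = 1; total = C(30,4) = 27405.
P = 1/27405 = 1/27405 ≈ 0.0000.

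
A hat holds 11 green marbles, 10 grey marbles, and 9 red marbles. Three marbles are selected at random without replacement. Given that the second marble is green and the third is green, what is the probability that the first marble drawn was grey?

P(first=grey and the second marble is green and the third is green) = (10/30)·(11/29)·(10/28) = 55/1218.
P(E) = Σ over first color = 33/812 + 55/1218 + 33/812 = 11/87.
By Bayes, P(first=grey | E) = 55/1218 / 11/87 = 5/14 ≈ 0.3571.

5/14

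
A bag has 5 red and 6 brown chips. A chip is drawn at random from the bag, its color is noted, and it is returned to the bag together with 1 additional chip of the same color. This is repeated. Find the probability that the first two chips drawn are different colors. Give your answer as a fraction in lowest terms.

Either brown then red, or red then brown; after the first draw the total is 12.
P = (6/11)·(5/12) + (5/11)·(6/12) = 5/11 ≈ 0.4545.

5/11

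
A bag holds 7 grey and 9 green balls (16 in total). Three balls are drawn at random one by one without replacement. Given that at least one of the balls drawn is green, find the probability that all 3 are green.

P(all 3 green) = C(9,3)/C(16,3) = 3/20; P(at least one green) = 1 − C(7,3)/C(16,3) = 15/16.
Since 'all 3 green' ⊆ 'at least one green', P(all 3 | at least one) = 3/20 / 15/16 = 4/25 ≈ 0.1600.

4/25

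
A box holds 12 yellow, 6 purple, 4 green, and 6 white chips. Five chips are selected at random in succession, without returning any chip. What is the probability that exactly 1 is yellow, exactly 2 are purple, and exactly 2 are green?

1/91

Unordered draws without replacement: count favorable combinations over C(28,5).
Favorable = C(12,1) · C(6,2) · C(4,2) · C(6,0) = 1080; total = C(28,5) = 98280.
P = 1080/98280 = 1/91 ≈ 0.0110.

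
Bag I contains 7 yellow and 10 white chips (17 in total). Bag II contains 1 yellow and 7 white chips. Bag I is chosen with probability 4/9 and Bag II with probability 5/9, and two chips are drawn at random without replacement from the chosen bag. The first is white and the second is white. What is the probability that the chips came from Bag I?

6/23

P(E | Bag I) = 45/136; P(E | Bag II) = 3/4.
P(E) = 4/9·45/136 + 5/9·3/4 = 115/204.
By Bayes' rule, P(Bag I | E) = 5/34 / 115/204 = 6/23 ≈ 0.2609.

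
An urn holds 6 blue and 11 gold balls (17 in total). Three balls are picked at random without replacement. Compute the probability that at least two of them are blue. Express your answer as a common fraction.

Sum the hypergeometric tail for j = 2,…,3 blue balls.
Favorable = C(6,2)·C(11,1) + C(6,3)·C(11,0) = 185; total = C(17,3) = 680.
P = 185/680 = 37/136 ≈ 0.2721.

37/136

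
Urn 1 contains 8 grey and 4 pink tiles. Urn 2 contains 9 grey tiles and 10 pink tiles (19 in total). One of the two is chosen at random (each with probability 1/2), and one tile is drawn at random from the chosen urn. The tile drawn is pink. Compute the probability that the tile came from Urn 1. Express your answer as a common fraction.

19/49

P(pink | Urn 1) = 1/3; P(pink | Urn 2) = 10/19.
P(pink) = 1/2·1/3 + 1/2·10/19 = 49/114.
By Bayes' rule, P(Urn 1 | pink) = 1/6 / 49/114 = 19/49 ≈ 0.3878.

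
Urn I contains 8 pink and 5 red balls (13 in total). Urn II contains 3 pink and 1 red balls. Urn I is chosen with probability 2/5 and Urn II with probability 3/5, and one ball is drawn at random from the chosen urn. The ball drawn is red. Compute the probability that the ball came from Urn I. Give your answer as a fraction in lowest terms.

P(red | Urn I) = 5/13; P(red | Urn II) = 1/4.
P(red) = 2/5·5/13 + 3/5·1/4 = 79/260.
By Bayes' rule, P(Urn I | red) = 2/13 / 79/260 = 40/79 ≈ 0.5063.

40/79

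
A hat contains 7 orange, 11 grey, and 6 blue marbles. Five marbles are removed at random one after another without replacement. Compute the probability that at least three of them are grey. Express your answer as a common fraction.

Sum the hypergeometric tail for j = 3,…,5 grey marbles.
Favorable = C(11,3)·C(13,2) + C(11,4)·C(13,1) + C(11,5)·C(13,0) = 17622; total = C(24,5) = 42504.
P = 17622/42504 = 267/644 ≈ 0.4146.

267/644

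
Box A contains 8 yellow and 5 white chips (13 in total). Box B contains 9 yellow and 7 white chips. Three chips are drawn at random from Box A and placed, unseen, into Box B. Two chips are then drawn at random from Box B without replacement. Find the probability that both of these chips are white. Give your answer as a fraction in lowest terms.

383/2223

Condition on how many of the transferred chips are white (from Box A: 5 white of 13; then Box B has 19 total).
  0 white: C(5,0)C(8,3)/C(13,3) = 28/143; then P = C(7,2)/C(19,2) = 7/57
  1 white: C(5,1)C(8,2)/C(13,3) = 70/143; then P = C(8,2)/C(19,2) = 28/171
  2 white: C(5,2)C(8,1)/C(13,3) = 40/143; then P = C(9,2)/C(19,2) = 4/19
  3 white: C(5,3)C(8,0)/C(13,3) = 5/143; then P = C(10,2)/C(19,2) = 5/19
P(both white) = 383/2223 ≈ 0.1723.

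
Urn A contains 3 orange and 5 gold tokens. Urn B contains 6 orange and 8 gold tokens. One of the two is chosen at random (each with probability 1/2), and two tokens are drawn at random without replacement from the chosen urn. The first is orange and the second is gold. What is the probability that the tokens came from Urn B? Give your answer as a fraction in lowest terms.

P(E | Urn A) = 15/56; P(E | Urn B) = 24/91.
P(E) = 1/2·15/56 + 1/2·24/91 = 387/1456.
By Bayes' rule, P(Urn B | E) = 12/91 / 387/1456 = 64/129 ≈ 0.4961.

64/129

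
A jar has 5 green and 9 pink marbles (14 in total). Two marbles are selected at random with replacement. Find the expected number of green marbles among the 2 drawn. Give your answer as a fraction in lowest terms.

5/7

By linearity of expectation, E[X] = Σ P(draw i is green); each independent draw has P(green) = 5/14.
E[X] = 2 · 5/14 = 5/7 ≈ 0.7143.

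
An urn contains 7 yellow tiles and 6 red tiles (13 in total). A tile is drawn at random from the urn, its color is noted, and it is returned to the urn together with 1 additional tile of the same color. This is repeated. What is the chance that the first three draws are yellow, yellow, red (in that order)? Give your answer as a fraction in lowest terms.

8/65

Track the composition after each reinforcement of +1.
P = (7/13) · (8/14) · (6/15) = 8/65 ≈ 0.1231.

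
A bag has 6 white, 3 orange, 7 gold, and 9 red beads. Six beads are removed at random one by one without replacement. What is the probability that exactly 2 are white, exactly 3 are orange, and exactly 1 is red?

Unordered draws without replacement: count favorable combinations over C(25,6).
Favorable = C(6,2) · C(3,3) · C(7,0) · C(9,1) = 135; total = C(25,6) = 177100.
P = 135/177100 = 27/35420 ≈ 0.0008.

27/35420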